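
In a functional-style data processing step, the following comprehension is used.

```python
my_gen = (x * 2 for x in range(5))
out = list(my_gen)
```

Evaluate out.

Step 1: For each x in range(5), compute x*2:
  x=0: 0*2 = 0
  x=1: 1*2 = 2
  x=2: 2*2 = 4
  x=3: 3*2 = 6
  x=4: 4*2 = 8
Therefore out = [0, 2, 4, 6, 8].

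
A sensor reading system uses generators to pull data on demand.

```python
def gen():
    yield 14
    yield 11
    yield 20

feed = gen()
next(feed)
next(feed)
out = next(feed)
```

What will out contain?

Step 1: gen() creates a generator.
Step 2: next(feed) yields 14 (consumed and discarded).
Step 3: next(feed) yields 11 (consumed and discarded).
Step 4: next(feed) yields 20, assigned to out.
Therefore out = 20.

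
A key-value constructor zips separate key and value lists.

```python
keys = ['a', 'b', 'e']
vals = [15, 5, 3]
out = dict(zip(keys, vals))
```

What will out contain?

Step 1: zip pairs keys with values:
  'a' -> 15
  'b' -> 5
  'e' -> 3
Therefore out = {'a': 15, 'b': 5, 'e': 3}.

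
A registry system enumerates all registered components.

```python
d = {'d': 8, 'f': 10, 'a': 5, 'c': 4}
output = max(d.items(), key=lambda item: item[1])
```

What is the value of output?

Step 1: Find item with maximum value:
  ('d', 8)
  ('f', 10)
  ('a', 5)
  ('c', 4)
Step 2: Maximum value is 10 at key 'f'.
Therefore output = ('f', 10).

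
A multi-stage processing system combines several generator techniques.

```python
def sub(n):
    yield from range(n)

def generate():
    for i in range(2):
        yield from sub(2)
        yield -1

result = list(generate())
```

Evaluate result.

Step 1: For each i in range(2):
  i=0: yield from sub(2) -> [0, 1], then yield -1
  i=1: yield from sub(2) -> [0, 1], then yield -1
Therefore result = [0, 1, -1, 0, 1, -1].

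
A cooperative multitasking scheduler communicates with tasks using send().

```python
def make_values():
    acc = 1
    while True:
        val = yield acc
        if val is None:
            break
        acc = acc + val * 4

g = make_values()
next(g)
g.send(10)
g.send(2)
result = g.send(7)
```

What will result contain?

Step 1: next() -> yield acc=1.
Step 2: send(10) -> val=10, acc = 1 + 10*4 = 41, yield 41.
Step 3: send(2) -> val=2, acc = 41 + 2*4 = 49, yield 49.
Step 4: send(7) -> val=7, acc = 49 + 7*4 = 77, yield 77.
Therefore result = 77.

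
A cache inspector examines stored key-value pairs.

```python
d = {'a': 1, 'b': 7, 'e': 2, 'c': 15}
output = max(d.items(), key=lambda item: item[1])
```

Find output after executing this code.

Step 1: Find item with maximum value:
  ('a', 1)
  ('b', 7)
  ('e', 2)
  ('c', 15)
Step 2: Maximum value is 15 at key 'c'.
Therefore output = ('c', 15).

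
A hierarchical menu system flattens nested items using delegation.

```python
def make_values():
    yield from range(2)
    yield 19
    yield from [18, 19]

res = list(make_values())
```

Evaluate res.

Step 1: Trace yields in order:
  yield 0
  yield 1
  yield 19
  yield 18
  yield 19
Therefore res = [0, 1, 19, 18, 19].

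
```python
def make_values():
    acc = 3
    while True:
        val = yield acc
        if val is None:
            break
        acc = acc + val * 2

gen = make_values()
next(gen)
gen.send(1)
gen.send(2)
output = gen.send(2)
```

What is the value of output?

Step 1: next() -> yield acc=3.
Step 2: send(1) -> val=1, acc = 3 + 1*2 = 5, yield 5.
Step 3: send(2) -> val=2, acc = 5 + 2*2 = 9, yield 9.
Step 4: send(2) -> val=2, acc = 9 + 2*2 = 13, yield 13.
Therefore output = 13.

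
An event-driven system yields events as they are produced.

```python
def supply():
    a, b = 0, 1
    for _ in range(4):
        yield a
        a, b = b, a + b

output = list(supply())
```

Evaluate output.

Step 1: Fibonacci-like sequence starting with a=0, b=1:
  Iteration 1: yield a=0, then a,b = 1,1
  Iteration 2: yield a=1, then a,b = 1,2
  Iteration 3: yield a=1, then a,b = 2,3
  Iteration 4: yield a=2, then a,b = 3,5
Therefore output = [0, 1, 1, 2].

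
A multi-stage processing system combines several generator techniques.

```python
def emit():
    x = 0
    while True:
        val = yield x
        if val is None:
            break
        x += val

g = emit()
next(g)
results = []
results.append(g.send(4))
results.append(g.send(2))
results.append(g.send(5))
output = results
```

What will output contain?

Step 1: next(g) -> yield 0.
Step 2: send(4) -> x = 4, yield 4.
Step 3: send(2) -> x = 6, yield 6.
Step 4: send(5) -> x = 11, yield 11.
Therefore output = [4, 6, 11].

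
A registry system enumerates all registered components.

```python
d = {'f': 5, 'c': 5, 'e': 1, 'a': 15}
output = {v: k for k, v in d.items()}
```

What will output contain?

Step 1: Invert dict (swap keys and values):
  'f': 5 -> 5: 'f'
  'c': 5 -> 5: 'c'
  'e': 1 -> 1: 'e'
  'a': 15 -> 15: 'a'
Therefore output = {5: 'c', 1: 'e', 15: 'a'}.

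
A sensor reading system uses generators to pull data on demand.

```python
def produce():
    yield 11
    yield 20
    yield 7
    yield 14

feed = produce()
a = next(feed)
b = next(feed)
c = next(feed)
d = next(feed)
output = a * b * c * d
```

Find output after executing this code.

Step 1: Create generator and consume all values:
  a = next(feed) = 11
  b = next(feed) = 20
  c = next(feed) = 7
  d = next(feed) = 14
Step 2: output = 11 * 20 * 7 * 14 = 21560.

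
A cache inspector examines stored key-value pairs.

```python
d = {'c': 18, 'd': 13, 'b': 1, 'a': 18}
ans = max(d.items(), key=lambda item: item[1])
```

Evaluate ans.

Step 1: Find item with maximum value:
  ('c', 18)
  ('d', 13)
  ('b', 1)
  ('a', 18)
Step 2: Maximum value is 18 at key 'c'.
Therefore ans = ('c', 18).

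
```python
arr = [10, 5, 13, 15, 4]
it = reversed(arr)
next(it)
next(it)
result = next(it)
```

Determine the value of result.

Step 1: reversed([10, 5, 13, 15, 4]) gives iterator: [4, 15, 13, 5, 10].
Step 2: First next() = 4, second next() = 15.
Step 3: Third next() = 13.
Therefore result = 13.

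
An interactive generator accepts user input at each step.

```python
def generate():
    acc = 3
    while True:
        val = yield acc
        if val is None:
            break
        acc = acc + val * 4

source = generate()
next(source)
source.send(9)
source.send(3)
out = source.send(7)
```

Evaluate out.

Step 1: next() -> yield acc=3.
Step 2: send(9) -> val=9, acc = 3 + 9*4 = 39, yield 39.
Step 3: send(3) -> val=3, acc = 39 + 3*4 = 51, yield 51.
Step 4: send(7) -> val=7, acc = 51 + 7*4 = 79, yield 79.
Therefore out = 79.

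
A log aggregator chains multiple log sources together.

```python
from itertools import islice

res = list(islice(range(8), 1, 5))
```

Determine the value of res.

Step 1: islice(range(8), 1, 5) takes elements at indices [1, 5).
Step 2: Elements: [1, 2, 3, 4].
Therefore res = [1, 2, 3, 4].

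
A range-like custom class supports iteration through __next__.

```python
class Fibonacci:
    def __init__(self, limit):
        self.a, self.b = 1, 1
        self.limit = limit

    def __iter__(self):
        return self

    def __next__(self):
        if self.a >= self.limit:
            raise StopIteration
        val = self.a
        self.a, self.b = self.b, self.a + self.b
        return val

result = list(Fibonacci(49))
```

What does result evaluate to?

Step 1: Fibonacci-like sequence (a=1, b=1) until >= 49:
  Yield 1, then a,b = 1,2
  Yield 1, then a,b = 2,3
  Yield 2, then a,b = 3,5
  Yield 3, then a,b = 5,8
  Yield 5, then a,b = 8,13
  Yield 8, then a,b = 13,21
  Yield 13, then a,b = 21,34
  Yield 21, then a,b = 34,55
  Yield 34, then a,b = 55,89
Step 2: 55 >= 49, stop.
Therefore result = [1, 1, 2, 3, 5, 8, 13, 21, 34].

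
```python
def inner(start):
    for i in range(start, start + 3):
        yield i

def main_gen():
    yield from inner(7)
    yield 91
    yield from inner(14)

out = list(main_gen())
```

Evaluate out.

Step 1: main_gen() delegates to inner(7):
  yield 7
  yield 8
  yield 9
Step 2: yield 91
Step 3: Delegates to inner(14):
  yield 14
  yield 15
  yield 16
Therefore out = [7, 8, 9, 91, 14, 15, 16].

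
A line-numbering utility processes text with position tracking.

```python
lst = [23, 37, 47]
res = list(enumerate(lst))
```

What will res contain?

Step 1: enumerate pairs each element with its index:
  (0, 23)
  (1, 37)
  (2, 47)
Therefore res = [(0, 23), (1, 37), (2, 47)].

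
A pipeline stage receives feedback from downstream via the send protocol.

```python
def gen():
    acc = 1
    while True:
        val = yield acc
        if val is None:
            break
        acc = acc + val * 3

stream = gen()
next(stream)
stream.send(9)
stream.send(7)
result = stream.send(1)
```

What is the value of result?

Step 1: next() -> yield acc=1.
Step 2: send(9) -> val=9, acc = 1 + 9*3 = 28, yield 28.
Step 3: send(7) -> val=7, acc = 28 + 7*3 = 49, yield 49.
Step 4: send(1) -> val=1, acc = 49 + 1*3 = 52, yield 52.
Therefore result = 52.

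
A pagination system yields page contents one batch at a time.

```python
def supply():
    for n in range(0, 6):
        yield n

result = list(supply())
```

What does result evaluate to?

Step 1: The generator yields each value from range(0, 6).
Step 2: list() consumes all yields: [0, 1, 2, 3, 4, 5].
Therefore result = [0, 1, 2, 3, 4, 5].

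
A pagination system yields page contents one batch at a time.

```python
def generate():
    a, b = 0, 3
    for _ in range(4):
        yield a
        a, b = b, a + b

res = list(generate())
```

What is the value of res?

Step 1: Fibonacci-like sequence starting with a=0, b=3:
  Iteration 1: yield a=0, then a,b = 3,3
  Iteration 2: yield a=3, then a,b = 3,6
  Iteration 3: yield a=3, then a,b = 6,9
  Iteration 4: yield a=6, then a,b = 9,15
Therefore res = [0, 3, 3, 6].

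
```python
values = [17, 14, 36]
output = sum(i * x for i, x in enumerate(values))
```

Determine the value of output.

Step 1: Compute i * x for each (i, x) in enumerate([17, 14, 36]):
  i=0, x=17: 0*17 = 0
  i=1, x=14: 1*14 = 14
  i=2, x=36: 2*36 = 72
Step 2: sum = 0 + 14 + 72 = 86.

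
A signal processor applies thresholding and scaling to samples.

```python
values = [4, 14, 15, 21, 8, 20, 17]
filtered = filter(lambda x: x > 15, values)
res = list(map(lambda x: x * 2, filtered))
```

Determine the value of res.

Step 1: Filter values for elements > 15:
  4: removed
  14: removed
  15: removed
  21: kept
  8: removed
  20: kept
  17: kept
Step 2: Map x * 2 on filtered [21, 20, 17]:
  21 -> 42
  20 -> 40
  17 -> 34
Therefore res = [42, 40, 34].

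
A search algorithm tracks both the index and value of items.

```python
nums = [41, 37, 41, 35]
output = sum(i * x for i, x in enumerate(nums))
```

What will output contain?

Step 1: Compute i * x for each (i, x) in enumerate([41, 37, 41, 35]):
  i=0, x=41: 0*41 = 0
  i=1, x=37: 1*37 = 37
  i=2, x=41: 2*41 = 82
  i=3, x=35: 3*35 = 105
Step 2: sum = 0 + 37 + 82 + 105 = 224.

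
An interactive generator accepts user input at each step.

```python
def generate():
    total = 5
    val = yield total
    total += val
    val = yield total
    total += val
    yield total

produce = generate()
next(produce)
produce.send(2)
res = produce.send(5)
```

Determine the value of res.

Step 1: next() -> yield total=5.
Step 2: send(2) -> val=2, total = 5+2 = 7, yield 7.
Step 3: send(5) -> val=5, total = 7+5 = 12, yield 12.
Therefore res = 12.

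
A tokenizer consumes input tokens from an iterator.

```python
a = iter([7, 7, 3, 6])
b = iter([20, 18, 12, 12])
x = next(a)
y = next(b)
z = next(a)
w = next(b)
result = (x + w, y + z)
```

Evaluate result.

Step 1: a iterates [7, 7, 3, 6], b iterates [20, 18, 12, 12].
Step 2: x = next(a) = 7, y = next(b) = 20.
Step 3: z = next(a) = 7, w = next(b) = 18.
Step 4: result = (7 + 18, 20 + 7) = (25, 27).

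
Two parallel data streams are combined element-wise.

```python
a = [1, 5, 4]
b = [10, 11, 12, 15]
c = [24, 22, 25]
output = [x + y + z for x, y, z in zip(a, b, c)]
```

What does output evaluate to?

Step 1: zip three lists (truncates to shortest, len=3):
  1 + 10 + 24 = 35
  5 + 11 + 22 = 38
  4 + 12 + 25 = 41
Therefore output = [35, 38, 41].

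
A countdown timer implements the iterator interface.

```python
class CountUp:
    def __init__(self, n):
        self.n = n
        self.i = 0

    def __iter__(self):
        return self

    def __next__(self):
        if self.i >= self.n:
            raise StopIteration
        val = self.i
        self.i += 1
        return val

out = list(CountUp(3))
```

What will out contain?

Step 1: CountUp(3) creates an iterator counting 0 to 2.
Step 2: list() consumes all values: [0, 1, 2].
Therefore out = [0, 1, 2].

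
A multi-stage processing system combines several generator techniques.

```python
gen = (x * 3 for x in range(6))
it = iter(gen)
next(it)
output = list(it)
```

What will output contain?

Step 1: Generator produces [0, 3, 6, 9, 12, 15].
Step 2: next(it) consumes first element (0).
Step 3: list(it) collects remaining: [3, 6, 9, 12, 15].
Therefore output = [3, 6, 9, 12, 15].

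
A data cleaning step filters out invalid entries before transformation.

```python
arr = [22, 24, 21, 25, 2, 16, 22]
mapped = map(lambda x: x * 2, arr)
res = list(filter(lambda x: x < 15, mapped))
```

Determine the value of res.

Step 1: Map x * 2:
  22 -> 44
  24 -> 48
  21 -> 42
  25 -> 50
  2 -> 4
  16 -> 32
  22 -> 44
Step 2: Filter for < 15:
  44: removed
  48: removed
  42: removed
  50: removed
  4: kept
  32: removed
  44: removed
Therefore res = [4].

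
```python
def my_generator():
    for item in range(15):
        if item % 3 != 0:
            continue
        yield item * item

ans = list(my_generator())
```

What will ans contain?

Step 1: Only yield item**2 when item is divisible by 3:
  item=0: 0 % 3 == 0, yield 0**2 = 0
  item=3: 3 % 3 == 0, yield 3**2 = 9
  item=6: 6 % 3 == 0, yield 6**2 = 36
  item=9: 9 % 3 == 0, yield 9**2 = 81
  item=12: 12 % 3 == 0, yield 12**2 = 144
Therefore ans = [0, 9, 36, 81, 144].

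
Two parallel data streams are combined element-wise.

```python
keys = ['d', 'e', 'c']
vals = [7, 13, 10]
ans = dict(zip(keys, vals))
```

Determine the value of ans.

Step 1: zip pairs keys with values:
  'd' -> 7
  'e' -> 13
  'c' -> 10
Therefore ans = {'d': 7, 'e': 13, 'c': 10}.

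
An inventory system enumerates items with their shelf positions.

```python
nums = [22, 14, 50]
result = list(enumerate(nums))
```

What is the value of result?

Step 1: enumerate pairs each element with its index:
  (0, 22)
  (1, 14)
  (2, 50)
Therefore result = [(0, 22), (1, 14), (2, 50)].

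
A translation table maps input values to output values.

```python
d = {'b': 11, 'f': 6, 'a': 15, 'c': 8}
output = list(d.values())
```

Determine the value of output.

Step 1: d.values() returns the dictionary values in insertion order.
Therefore output = [11, 6, 15, 8].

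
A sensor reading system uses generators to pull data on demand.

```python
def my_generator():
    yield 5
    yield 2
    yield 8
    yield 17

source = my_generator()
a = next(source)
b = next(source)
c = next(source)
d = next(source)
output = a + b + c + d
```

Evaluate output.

Step 1: Create generator and consume all values:
  a = next(source) = 5
  b = next(source) = 2
  c = next(source) = 8
  d = next(source) = 17
Step 2: output = 5 + 2 + 8 + 17 = 32.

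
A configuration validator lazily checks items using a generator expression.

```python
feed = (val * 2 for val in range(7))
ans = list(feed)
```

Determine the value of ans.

Step 1: For each val in range(7), compute val*2:
  val=0: 0*2 = 0
  val=1: 1*2 = 2
  val=2: 2*2 = 4
  val=3: 3*2 = 6
  val=4: 4*2 = 8
  val=5: 5*2 = 10
  val=6: 6*2 = 12
Therefore ans = [0, 2, 4, 6, 8, 10, 12].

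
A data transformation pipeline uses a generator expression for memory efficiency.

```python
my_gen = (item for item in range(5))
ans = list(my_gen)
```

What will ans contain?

Step 1: Generator expression iterates range(5): [0, 1, 2, 3, 4].
Step 2: list() collects all values.
Therefore ans = [0, 1, 2, 3, 4].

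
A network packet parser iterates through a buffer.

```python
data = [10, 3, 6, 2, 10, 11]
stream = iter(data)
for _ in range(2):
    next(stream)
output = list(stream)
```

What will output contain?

Step 1: Create iterator over [10, 3, 6, 2, 10, 11].
Step 2: Advance 2 positions (consuming [10, 3]).
Step 3: list() collects remaining elements: [6, 2, 10, 11].
Therefore output = [6, 2, 10, 11].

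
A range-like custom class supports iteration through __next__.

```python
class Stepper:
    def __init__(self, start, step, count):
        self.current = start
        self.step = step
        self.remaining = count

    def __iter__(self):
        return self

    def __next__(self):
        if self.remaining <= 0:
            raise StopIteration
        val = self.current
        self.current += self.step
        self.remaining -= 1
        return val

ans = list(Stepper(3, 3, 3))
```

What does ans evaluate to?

Step 1: Stepper starts at 3, increments by 3, for 3 steps:
  Yield 3, then current += 3
  Yield 6, then current += 3
  Yield 9, then current += 3
Therefore ans = [3, 6, 9].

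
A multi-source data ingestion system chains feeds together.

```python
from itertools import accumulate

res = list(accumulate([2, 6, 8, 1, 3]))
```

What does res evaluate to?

Step 1: accumulate computes running sums:
  + 2 = 2
  + 6 = 8
  + 8 = 16
  + 1 = 17
  + 3 = 20
Therefore res = [2, 8, 16, 17, 20].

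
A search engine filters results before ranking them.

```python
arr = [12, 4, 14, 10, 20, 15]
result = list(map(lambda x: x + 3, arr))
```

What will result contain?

Step 1: Apply lambda x: x + 3 to each element:
  12 -> 15
  4 -> 7
  14 -> 17
  10 -> 13
  20 -> 23
  15 -> 18
Therefore result = [15, 7, 17, 13, 23, 18].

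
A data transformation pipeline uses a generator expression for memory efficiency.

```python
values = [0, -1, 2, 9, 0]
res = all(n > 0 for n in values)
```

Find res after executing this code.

Step 1: Check n > 0 for each element in [0, -1, 2, 9, 0]:
  0 > 0: False
  -1 > 0: False
  2 > 0: True
  9 > 0: True
  0 > 0: False
Step 2: all() returns False.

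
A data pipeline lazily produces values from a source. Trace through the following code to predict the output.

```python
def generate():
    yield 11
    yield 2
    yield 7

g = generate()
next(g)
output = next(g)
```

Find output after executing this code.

Step 1: generate() creates a generator.
Step 2: next(g) yields 11 (consumed and discarded).
Step 3: next(g) yields 2, assigned to output.
Therefore output = 2.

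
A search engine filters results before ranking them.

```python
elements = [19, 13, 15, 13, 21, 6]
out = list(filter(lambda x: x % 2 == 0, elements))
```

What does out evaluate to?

Step 1: Filter elements divisible by 2:
  19 % 2 = 1: removed
  13 % 2 = 1: removed
  15 % 2 = 1: removed
  13 % 2 = 1: removed
  21 % 2 = 1: removed
  6 % 2 = 0: kept
Therefore out = [6].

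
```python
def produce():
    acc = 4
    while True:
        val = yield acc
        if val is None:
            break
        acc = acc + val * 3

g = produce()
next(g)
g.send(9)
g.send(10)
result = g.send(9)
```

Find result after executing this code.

Step 1: next() -> yield acc=4.
Step 2: send(9) -> val=9, acc = 4 + 9*3 = 31, yield 31.
Step 3: send(10) -> val=10, acc = 31 + 10*3 = 61, yield 61.
Step 4: send(9) -> val=9, acc = 61 + 9*3 = 88, yield 88.
Therefore result = 88.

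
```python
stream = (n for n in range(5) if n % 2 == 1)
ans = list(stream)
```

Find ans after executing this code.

Step 1: Filter range(5) keeping only odd values:
  n=0: even, excluded
  n=1: odd, included
  n=2: even, excluded
  n=3: odd, included
  n=4: even, excluded
Therefore ans = [1, 3].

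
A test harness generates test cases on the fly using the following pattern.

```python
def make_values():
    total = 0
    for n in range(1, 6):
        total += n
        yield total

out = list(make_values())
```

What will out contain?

Step 1: Generator accumulates running sum:
  n=1: total = 1, yield 1
  n=2: total = 3, yield 3
  n=3: total = 6, yield 6
  n=4: total = 10, yield 10
  n=5: total = 15, yield 15
Therefore out = [1, 3, 6, 10, 15].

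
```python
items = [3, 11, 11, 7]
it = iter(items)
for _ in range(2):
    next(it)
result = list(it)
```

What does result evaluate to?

Step 1: Create iterator over [3, 11, 11, 7].
Step 2: Advance 2 positions (consuming [3, 11]).
Step 3: list() collects remaining elements: [11, 7].
Therefore result = [11, 7].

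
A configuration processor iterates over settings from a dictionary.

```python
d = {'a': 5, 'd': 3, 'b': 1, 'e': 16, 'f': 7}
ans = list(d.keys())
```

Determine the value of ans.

Step 1: d.keys() returns the dictionary keys in insertion order.
Therefore ans = ['a', 'd', 'b', 'e', 'f'].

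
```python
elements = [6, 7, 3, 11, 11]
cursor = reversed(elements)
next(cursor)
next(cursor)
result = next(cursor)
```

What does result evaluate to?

Step 1: reversed([6, 7, 3, 11, 11]) gives iterator: [11, 11, 3, 7, 6].
Step 2: First next() = 11, second next() = 11.
Step 3: Third next() = 3.
Therefore result = 3.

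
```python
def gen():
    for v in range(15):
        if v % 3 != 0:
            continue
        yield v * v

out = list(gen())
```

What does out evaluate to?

Step 1: Only yield v**2 when v is divisible by 3:
  v=0: 0 % 3 == 0, yield 0**2 = 0
  v=3: 3 % 3 == 0, yield 3**2 = 9
  v=6: 6 % 3 == 0, yield 6**2 = 36
  v=9: 9 % 3 == 0, yield 9**2 = 81
  v=12: 12 % 3 == 0, yield 12**2 = 144
Therefore out = [0, 9, 36, 81, 144].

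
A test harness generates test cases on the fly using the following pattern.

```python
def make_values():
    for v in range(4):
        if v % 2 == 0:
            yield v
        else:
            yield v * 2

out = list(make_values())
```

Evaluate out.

Step 1: For each v in range(4), yield v if even, else v*2:
  v=0 (even): yield 0
  v=1 (odd): yield 1*2 = 2
  v=2 (even): yield 2
  v=3 (odd): yield 3*2 = 6
Therefore out = [0, 2, 2, 6].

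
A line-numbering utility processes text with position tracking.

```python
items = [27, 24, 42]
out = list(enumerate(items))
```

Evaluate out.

Step 1: enumerate pairs each element with its index:
  (0, 27)
  (1, 24)
  (2, 42)
Therefore out = [(0, 27), (1, 24), (2, 42)].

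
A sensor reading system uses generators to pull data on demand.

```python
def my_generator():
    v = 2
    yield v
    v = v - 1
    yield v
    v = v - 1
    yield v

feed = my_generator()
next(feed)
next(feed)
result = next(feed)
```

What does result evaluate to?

Step 1: Trace through generator execution:
  Yield 1: v starts at 2, yield 2
  Yield 2: v = 2 - 1 = 1, yield 1
  Yield 3: v = 1 - 1 = 0, yield 0
Step 2: First next() gets 2, second next() gets the second value, third next() yields 0.
Therefore result = 0.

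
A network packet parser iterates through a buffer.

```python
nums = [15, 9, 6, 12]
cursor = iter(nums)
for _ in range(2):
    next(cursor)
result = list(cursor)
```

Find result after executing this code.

Step 1: Create iterator over [15, 9, 6, 12].
Step 2: Advance 2 positions (consuming [15, 9]).
Step 3: list() collects remaining elements: [6, 12].
Therefore result = [6, 12].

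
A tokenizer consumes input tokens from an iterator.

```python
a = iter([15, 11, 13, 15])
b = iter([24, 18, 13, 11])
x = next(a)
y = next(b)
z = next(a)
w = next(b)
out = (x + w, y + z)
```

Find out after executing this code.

Step 1: a iterates [15, 11, 13, 15], b iterates [24, 18, 13, 11].
Step 2: x = next(a) = 15, y = next(b) = 24.
Step 3: z = next(a) = 11, w = next(b) = 18.
Step 4: out = (15 + 18, 24 + 11) = (33, 35).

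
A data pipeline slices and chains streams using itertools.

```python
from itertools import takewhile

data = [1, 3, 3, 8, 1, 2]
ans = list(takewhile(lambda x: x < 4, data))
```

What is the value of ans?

Step 1: takewhile stops at first element >= 4:
  1 < 4: take
  3 < 4: take
  3 < 4: take
  8 >= 4: stop
Therefore ans = [1, 3, 3].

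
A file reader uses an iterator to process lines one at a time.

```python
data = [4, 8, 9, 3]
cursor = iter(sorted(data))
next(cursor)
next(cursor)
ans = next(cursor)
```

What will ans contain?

Step 1: sorted([4, 8, 9, 3]) = [3, 4, 8, 9].
Step 2: Create iterator and skip 2 elements.
Step 3: next() returns 8.
Therefore ans = 8.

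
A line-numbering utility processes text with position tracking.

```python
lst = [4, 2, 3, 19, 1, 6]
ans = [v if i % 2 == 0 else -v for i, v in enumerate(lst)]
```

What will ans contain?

Step 1: For each (i, v), keep v if i is even, negate if odd:
  i=0 (even): keep 4
  i=1 (odd): negate to -2
  i=2 (even): keep 3
  i=3 (odd): negate to -19
  i=4 (even): keep 1
  i=5 (odd): negate to -6
Therefore ans = [4, -2, 3, -19, 1, -6].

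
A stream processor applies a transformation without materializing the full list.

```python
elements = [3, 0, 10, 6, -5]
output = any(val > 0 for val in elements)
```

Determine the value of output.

Step 1: Check val > 0 for each element in [3, 0, 10, 6, -5]:
  3 > 0: True
  0 > 0: False
  10 > 0: True
  6 > 0: True
  -5 > 0: False
Step 2: any() returns True.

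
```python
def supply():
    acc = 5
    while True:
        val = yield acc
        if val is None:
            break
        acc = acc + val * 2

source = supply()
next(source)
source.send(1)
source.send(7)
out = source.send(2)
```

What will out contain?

Step 1: next() -> yield acc=5.
Step 2: send(1) -> val=1, acc = 5 + 1*2 = 7, yield 7.
Step 3: send(7) -> val=7, acc = 7 + 7*2 = 21, yield 21.
Step 4: send(2) -> val=2, acc = 21 + 2*2 = 25, yield 25.
Therefore out = 25.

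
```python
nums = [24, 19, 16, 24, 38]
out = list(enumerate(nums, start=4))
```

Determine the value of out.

Step 1: enumerate with start=4:
  (4, 24)
  (5, 19)
  (6, 16)
  (7, 24)
  (8, 38)
Therefore out = [(4, 24), (5, 19), (6, 16), (7, 24), (8, 38)].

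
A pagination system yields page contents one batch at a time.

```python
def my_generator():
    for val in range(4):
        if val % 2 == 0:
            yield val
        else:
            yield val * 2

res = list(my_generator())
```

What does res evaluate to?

Step 1: For each val in range(4), yield val if even, else val*2:
  val=0 (even): yield 0
  val=1 (odd): yield 1*2 = 2
  val=2 (even): yield 2
  val=3 (odd): yield 3*2 = 6
Therefore res = [0, 2, 2, 6].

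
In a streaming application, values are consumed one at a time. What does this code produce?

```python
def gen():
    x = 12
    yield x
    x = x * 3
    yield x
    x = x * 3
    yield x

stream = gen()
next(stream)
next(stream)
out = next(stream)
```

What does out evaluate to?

Step 1: Trace through generator execution:
  Yield 1: x starts at 12, yield 12
  Yield 2: x = 12 * 3 = 36, yield 36
  Yield 3: x = 36 * 3 = 108, yield 108
Step 2: First next() gets 12, second next() gets the second value, third next() yields 108.
Therefore out = 108.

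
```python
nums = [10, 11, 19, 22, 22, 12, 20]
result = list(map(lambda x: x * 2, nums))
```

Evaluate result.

Step 1: Apply lambda x: x * 2 to each element:
  10 -> 20
  11 -> 22
  19 -> 38
  22 -> 44
  22 -> 44
  12 -> 24
  20 -> 40
Therefore result = [20, 22, 38, 44, 44, 24, 40].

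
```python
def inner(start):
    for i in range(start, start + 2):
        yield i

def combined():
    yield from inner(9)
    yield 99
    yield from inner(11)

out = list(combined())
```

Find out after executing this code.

Step 1: combined() delegates to inner(9):
  yield 9
  yield 10
Step 2: yield 99
Step 3: Delegates to inner(11):
  yield 11
  yield 12
Therefore out = [9, 10, 99, 11, 12].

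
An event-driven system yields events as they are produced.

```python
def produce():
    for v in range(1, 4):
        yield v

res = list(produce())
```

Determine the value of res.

Step 1: The generator yields each value from range(1, 4).
Step 2: list() consumes all yields: [1, 2, 3].
Therefore res = [1, 2, 3].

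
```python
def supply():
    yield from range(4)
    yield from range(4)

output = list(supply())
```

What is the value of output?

Step 1: Trace yields in order:
  yield 0
  yield 1
  yield 2
  yield 3
  yield 0
  yield 1
  yield 2
  yield 3
Therefore output = [0, 1, 2, 3, 0, 1, 2, 3].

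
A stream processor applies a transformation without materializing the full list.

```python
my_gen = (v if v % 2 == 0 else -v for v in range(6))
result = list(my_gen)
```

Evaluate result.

Step 1: For each v in range(6), yield v if even, else -v:
  v=0: even, yield 0
  v=1: odd, yield -1
  v=2: even, yield 2
  v=3: odd, yield -3
  v=4: even, yield 4
  v=5: odd, yield -5
Therefore result = [0, -1, 2, -3, 4, -5].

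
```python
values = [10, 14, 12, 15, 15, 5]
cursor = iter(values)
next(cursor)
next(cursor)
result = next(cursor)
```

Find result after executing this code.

Step 1: Create iterator over [10, 14, 12, 15, 15, 5].
Step 2: next() consumes 10.
Step 3: next() consumes 14.
Step 4: next() returns 12.
Therefore result = 12.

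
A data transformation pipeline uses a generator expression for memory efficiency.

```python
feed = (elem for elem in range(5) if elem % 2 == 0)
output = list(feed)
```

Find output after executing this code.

Step 1: Filter range(5) keeping only even values:
  elem=0: even, included
  elem=1: odd, excluded
  elem=2: even, included
  elem=3: odd, excluded
  elem=4: even, included
Therefore output = [0, 2, 4].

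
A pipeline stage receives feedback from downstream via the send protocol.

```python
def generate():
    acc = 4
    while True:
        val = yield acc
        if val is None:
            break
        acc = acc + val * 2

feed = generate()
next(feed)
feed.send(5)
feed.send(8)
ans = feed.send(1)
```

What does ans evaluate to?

Step 1: next() -> yield acc=4.
Step 2: send(5) -> val=5, acc = 4 + 5*2 = 14, yield 14.
Step 3: send(8) -> val=8, acc = 14 + 8*2 = 30, yield 30.
Step 4: send(1) -> val=1, acc = 30 + 1*2 = 32, yield 32.
Therefore ans = 32.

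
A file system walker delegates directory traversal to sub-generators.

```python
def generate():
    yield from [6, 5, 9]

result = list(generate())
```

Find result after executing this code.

Step 1: yield from delegates to the iterable, yielding each element.
Step 2: Collected values: [6, 5, 9].
Therefore result = [6, 5, 9].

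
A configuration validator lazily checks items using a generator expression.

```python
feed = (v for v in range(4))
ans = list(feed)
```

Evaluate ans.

Step 1: Generator expression iterates range(4): [0, 1, 2, 3].
Step 2: list() collects all values.
Therefore ans = [0, 1, 2, 3].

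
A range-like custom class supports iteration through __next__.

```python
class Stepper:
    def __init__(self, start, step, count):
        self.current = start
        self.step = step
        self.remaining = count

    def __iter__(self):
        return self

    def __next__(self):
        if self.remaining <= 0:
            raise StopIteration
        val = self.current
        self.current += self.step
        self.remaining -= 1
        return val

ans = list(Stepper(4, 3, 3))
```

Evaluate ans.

Step 1: Stepper starts at 4, increments by 3, for 3 steps:
  Yield 4, then current += 3
  Yield 7, then current += 3
  Yield 10, then current += 3
Therefore ans = [4, 7, 10].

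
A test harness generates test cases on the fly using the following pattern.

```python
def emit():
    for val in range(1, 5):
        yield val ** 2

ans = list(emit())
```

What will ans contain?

Step 1: For each val in range(1, 5), yield val**2:
  val=1: yield 1**2 = 1
  val=2: yield 2**2 = 4
  val=3: yield 3**2 = 9
  val=4: yield 4**2 = 16
Therefore ans = [1, 4, 9, 16].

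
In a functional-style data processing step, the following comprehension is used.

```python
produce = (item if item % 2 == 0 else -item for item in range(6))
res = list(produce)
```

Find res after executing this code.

Step 1: For each item in range(6), yield item if even, else -item:
  item=0: even, yield 0
  item=1: odd, yield -1
  item=2: even, yield 2
  item=3: odd, yield -3
  item=4: even, yield 4
  item=5: odd, yield -5
Therefore res = [0, -1, 2, -3, 4, -5].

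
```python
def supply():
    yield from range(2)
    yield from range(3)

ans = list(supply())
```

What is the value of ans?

Step 1: Trace yields in order:
  yield 0
  yield 1
  yield 0
  yield 1
  yield 2
Therefore ans = [0, 1, 0, 1, 2].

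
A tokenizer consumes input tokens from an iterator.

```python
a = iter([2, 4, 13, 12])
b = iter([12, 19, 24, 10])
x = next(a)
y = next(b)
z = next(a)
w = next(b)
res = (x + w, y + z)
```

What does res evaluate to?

Step 1: a iterates [2, 4, 13, 12], b iterates [12, 19, 24, 10].
Step 2: x = next(a) = 2, y = next(b) = 12.
Step 3: z = next(a) = 4, w = next(b) = 19.
Step 4: res = (2 + 19, 12 + 4) = (21, 16).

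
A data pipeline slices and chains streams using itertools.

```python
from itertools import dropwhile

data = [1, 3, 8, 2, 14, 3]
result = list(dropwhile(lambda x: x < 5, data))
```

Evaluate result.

Step 1: dropwhile drops elements while < 5:
  1 < 5: dropped
  3 < 5: dropped
  8: kept (dropping stopped)
Step 2: Remaining elements kept regardless of condition.
Therefore result = [8, 2, 14, 3].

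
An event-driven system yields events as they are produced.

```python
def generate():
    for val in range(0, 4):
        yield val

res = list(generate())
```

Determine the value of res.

Step 1: The generator yields each value from range(0, 4).
Step 2: list() consumes all yields: [0, 1, 2, 3].
Therefore res = [0, 1, 2, 3].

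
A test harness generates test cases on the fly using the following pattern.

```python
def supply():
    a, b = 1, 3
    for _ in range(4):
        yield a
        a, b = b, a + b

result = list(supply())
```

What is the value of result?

Step 1: Fibonacci-like sequence starting with a=1, b=3:
  Iteration 1: yield a=1, then a,b = 3,4
  Iteration 2: yield a=3, then a,b = 4,7
  Iteration 3: yield a=4, then a,b = 7,11
  Iteration 4: yield a=7, then a,b = 11,18
Therefore result = [1, 3, 4, 7].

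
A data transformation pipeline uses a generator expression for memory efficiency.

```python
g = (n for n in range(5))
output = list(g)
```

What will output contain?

Step 1: Generator expression iterates range(5): [0, 1, 2, 3, 4].
Step 2: list() collects all values.
Therefore output = [0, 1, 2, 3, 4].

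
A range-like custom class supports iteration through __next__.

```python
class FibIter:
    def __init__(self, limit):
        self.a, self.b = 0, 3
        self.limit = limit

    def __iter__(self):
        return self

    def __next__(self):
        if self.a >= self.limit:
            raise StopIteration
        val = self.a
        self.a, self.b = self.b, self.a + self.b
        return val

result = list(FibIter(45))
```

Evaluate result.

Step 1: Fibonacci-like sequence (a=0, b=3) until >= 45:
  Yield 0, then a,b = 3,3
  Yield 3, then a,b = 3,6
  Yield 3, then a,b = 6,9
  Yield 6, then a,b = 9,15
  Yield 9, then a,b = 15,24
  Yield 15, then a,b = 24,39
  Yield 24, then a,b = 39,63
  Yield 39, then a,b = 63,102
Step 2: 63 >= 45, stop.
Therefore result = [0, 3, 3, 6, 9, 15, 24, 39].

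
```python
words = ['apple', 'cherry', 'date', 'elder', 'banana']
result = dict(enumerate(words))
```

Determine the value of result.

Step 1: enumerate pairs indices with words:
  0 -> 'apple'
  1 -> 'cherry'
  2 -> 'date'
  3 -> 'elder'
  4 -> 'banana'
Therefore result = {0: 'apple', 1: 'cherry', 2: 'date', 3: 'elder', 4: 'banana'}.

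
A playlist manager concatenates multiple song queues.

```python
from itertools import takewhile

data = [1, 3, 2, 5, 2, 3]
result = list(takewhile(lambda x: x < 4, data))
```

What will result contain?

Step 1: takewhile stops at first element >= 4:
  1 < 4: take
  3 < 4: take
  2 < 4: take
  5 >= 4: stop
Therefore result = [1, 3, 2].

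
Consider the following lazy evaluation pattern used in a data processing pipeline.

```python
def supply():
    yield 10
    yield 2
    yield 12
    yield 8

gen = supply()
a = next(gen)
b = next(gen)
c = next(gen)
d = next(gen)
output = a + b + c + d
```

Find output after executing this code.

Step 1: Create generator and consume all values:
  a = next(gen) = 10
  b = next(gen) = 2
  c = next(gen) = 12
  d = next(gen) = 8
Step 2: output = 10 + 2 + 12 + 8 = 32.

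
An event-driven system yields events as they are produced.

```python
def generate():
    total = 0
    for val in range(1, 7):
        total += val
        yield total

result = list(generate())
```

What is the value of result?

Step 1: Generator accumulates running sum:
  val=1: total = 1, yield 1
  val=2: total = 3, yield 3
  val=3: total = 6, yield 6
  val=4: total = 10, yield 10
  val=5: total = 15, yield 15
  val=6: total = 21, yield 21
Therefore result = [1, 3, 6, 10, 15, 21].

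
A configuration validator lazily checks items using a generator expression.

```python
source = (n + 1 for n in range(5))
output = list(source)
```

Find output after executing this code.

Step 1: For each n in range(5), compute n+1:
  n=0: 0+1 = 1
  n=1: 1+1 = 2
  n=2: 2+1 = 3
  n=3: 3+1 = 4
  n=4: 4+1 = 5
Therefore output = [1, 2, 3, 4, 5].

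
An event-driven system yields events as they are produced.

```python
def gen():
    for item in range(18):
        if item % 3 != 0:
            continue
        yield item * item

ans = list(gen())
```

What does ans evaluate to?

Step 1: Only yield item**2 when item is divisible by 3:
  item=0: 0 % 3 == 0, yield 0**2 = 0
  item=3: 3 % 3 == 0, yield 3**2 = 9
  item=6: 6 % 3 == 0, yield 6**2 = 36
  item=9: 9 % 3 == 0, yield 9**2 = 81
  item=12: 12 % 3 == 0, yield 12**2 = 144
  item=15: 15 % 3 == 0, yield 15**2 = 225
Therefore ans = [0, 9, 36, 81, 144, 225].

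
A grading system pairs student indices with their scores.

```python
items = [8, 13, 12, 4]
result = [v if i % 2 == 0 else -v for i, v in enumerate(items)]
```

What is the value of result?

Step 1: For each (i, v), keep v if i is even, negate if odd:
  i=0 (even): keep 8
  i=1 (odd): negate to -13
  i=2 (even): keep 12
  i=3 (odd): negate to -4
Therefore result = [8, -13, 12, -4].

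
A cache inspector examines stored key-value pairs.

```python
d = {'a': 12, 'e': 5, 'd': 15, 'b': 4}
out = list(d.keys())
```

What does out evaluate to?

Step 1: d.keys() returns the dictionary keys in insertion order.
Therefore out = ['a', 'e', 'd', 'b'].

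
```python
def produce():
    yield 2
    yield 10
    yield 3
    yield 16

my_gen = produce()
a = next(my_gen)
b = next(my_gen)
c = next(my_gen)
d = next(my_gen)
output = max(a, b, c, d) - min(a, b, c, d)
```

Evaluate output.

Step 1: Create generator and consume all values:
  a = next(my_gen) = 2
  b = next(my_gen) = 10
  c = next(my_gen) = 3
  d = next(my_gen) = 16
Step 2: max = 16, min = 2, output = 16 - 2 = 14.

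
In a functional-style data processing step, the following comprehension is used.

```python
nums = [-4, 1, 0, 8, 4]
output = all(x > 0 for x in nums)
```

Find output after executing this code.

Step 1: Check x > 0 for each element in [-4, 1, 0, 8, 4]:
  -4 > 0: False
  1 > 0: True
  0 > 0: False
  8 > 0: True
  4 > 0: True
Step 2: all() returns False.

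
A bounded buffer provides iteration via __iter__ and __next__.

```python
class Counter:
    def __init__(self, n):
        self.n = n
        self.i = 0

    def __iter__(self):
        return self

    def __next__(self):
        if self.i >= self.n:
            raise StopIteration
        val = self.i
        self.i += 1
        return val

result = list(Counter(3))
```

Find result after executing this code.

Step 1: Counter(3) creates an iterator counting 0 to 2.
Step 2: list() consumes all values: [0, 1, 2].
Therefore result = [0, 1, 2].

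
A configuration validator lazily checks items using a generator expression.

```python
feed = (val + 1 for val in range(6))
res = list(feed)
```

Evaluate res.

Step 1: For each val in range(6), compute val+1:
  val=0: 0+1 = 1
  val=1: 1+1 = 2
  val=2: 2+1 = 3
  val=3: 3+1 = 4
  val=4: 4+1 = 5
  val=5: 5+1 = 6
Therefore res = [1, 2, 3, 4, 5, 6].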